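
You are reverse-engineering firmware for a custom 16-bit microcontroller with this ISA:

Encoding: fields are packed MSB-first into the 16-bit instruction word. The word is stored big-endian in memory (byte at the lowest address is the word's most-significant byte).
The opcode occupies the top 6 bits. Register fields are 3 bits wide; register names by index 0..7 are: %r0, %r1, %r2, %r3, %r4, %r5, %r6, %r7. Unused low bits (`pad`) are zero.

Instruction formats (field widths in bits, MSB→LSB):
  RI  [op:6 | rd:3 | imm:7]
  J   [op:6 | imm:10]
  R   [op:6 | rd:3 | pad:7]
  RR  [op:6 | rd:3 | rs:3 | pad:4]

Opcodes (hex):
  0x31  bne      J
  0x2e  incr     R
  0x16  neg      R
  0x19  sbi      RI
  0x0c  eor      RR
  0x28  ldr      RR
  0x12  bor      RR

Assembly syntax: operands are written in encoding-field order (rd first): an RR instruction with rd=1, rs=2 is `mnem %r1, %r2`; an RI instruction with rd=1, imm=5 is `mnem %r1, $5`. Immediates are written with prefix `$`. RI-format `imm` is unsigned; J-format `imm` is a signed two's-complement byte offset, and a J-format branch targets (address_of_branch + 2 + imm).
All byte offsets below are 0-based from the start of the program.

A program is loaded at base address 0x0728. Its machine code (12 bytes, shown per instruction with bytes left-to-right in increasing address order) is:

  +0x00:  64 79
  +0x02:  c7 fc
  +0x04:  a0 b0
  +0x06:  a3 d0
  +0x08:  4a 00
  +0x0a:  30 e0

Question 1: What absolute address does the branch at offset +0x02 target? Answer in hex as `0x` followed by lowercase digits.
off 0x02: read c7 fc as big → 0xc7fc
  opcode bits[15:10]=0x31: bne/J
  [9:0] imm=1020 (s10→-4) = $-4
  target = base 0x0728 + off 0x02 + 2 + imm -4 = 0x0728

0x0728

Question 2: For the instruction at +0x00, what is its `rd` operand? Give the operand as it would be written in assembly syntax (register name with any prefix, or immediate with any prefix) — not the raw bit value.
%r0

@+00  big-endian(64 79) = 0x6479
  top 6b → 0x19 → sbi [RI]
  rd@[9:7]=0x0 ⇒ %r0
  imm@[6:0]=0x79 ⇒ $121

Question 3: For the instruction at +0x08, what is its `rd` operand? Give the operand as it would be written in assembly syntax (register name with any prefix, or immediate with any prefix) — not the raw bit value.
%r4

off 0x08: read 4a 00 as big → 0x4a00
  top 6b → 0x12 → bor [RR]
  rd@[9:7]=0x4 ⇒ %r4
  rs@[6:4]=0x0 ⇒ %r0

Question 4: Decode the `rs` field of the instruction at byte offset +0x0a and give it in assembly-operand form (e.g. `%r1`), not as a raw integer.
%r6

[0a] 30 e0 → 0x30e0
  top 6b → 0xc → eor [RR]
  [9:7] rd=1 = %r1
  [6:4] rs=6 = %r6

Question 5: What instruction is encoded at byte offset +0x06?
+0x06: a3 d0 ⇒ word 0xa3d0 (big)
  top 6b → 0x28 → ldr [RR]
  rd: (w>>7)&0x7=0x7 → %r7
  rs: (w>>4)&0x7=0x5 → %r5

ldr %r7, %r5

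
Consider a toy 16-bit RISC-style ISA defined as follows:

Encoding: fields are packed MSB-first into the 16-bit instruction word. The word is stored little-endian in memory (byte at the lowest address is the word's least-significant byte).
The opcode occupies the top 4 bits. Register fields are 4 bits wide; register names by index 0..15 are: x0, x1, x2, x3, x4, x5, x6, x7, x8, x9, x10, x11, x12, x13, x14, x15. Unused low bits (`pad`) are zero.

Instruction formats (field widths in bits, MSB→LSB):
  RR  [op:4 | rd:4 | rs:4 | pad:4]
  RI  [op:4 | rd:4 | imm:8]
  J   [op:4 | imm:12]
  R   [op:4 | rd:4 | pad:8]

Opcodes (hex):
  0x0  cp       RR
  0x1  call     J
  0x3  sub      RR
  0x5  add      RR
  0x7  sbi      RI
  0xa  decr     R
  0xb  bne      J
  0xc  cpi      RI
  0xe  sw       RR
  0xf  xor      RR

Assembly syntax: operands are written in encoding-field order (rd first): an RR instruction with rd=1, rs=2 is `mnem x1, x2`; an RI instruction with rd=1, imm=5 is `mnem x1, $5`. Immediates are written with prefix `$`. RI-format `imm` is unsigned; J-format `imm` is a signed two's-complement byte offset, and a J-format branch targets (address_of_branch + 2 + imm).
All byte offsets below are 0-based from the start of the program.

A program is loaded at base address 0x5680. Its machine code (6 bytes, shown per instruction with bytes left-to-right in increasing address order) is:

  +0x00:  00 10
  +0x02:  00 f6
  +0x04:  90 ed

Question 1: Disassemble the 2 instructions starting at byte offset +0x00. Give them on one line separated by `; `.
call $0; xor x6, x0

off 0x00: read 00 10 as little → 0x1000
  top 4b → 0x1 → call [J]
  imm: (w>>0)&0xfff=0x0 → $0
off 0x02: read 00 f6 as little → 0xf600
  top 4b → 0xf → xor [RR]
  rd: (w>>8)&0xf=0x6 → x6
  rs: (w>>4)&0xf=0x0 → x0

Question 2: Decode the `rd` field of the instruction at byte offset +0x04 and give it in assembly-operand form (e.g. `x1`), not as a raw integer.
x13

[04] 90 ed → 0xed90
  op=0xed90>>12=0xe ⇒ sw (RR)
  rd@[11:8]=0xd ⇒ x13
  rs@[7:4]=0x9 ⇒ x9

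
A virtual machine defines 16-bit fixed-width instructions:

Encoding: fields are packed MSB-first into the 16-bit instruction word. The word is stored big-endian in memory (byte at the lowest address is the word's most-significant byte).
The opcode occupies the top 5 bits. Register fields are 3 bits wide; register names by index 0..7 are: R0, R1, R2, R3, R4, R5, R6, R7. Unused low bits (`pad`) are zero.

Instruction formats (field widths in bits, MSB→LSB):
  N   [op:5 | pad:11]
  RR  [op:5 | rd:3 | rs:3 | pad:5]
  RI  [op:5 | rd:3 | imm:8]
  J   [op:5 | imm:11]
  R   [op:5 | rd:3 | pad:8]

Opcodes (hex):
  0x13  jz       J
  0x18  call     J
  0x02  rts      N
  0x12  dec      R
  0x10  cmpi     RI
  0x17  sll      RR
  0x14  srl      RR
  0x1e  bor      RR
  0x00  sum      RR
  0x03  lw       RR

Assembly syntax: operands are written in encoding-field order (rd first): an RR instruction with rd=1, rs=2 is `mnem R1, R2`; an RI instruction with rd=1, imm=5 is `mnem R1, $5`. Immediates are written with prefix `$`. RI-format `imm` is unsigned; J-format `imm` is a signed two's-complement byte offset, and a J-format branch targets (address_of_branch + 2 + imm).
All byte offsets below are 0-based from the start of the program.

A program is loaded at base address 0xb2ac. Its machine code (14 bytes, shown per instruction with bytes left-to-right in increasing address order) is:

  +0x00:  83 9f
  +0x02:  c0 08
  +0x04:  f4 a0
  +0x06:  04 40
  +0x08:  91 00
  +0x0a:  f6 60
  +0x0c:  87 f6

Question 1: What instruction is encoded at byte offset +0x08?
+0x08: 91 00 ⇒ word 0x9100 (big)
  top 5b → 0x12 → dec [R]
  rd@[10:8]=0x1 ⇒ R1

dec R1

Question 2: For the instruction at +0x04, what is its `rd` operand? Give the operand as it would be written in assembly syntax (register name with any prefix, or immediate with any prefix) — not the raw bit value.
off 0x04: read f4 a0 as big → 0xf4a0
  opcode bits[15:11]=0x1e: bor/RR
  rd@[10:8]=0x4 ⇒ R4
  rs@[7:5]=0x5 ⇒ R5

R4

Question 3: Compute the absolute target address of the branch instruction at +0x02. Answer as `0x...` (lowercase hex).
off 0x02: read c0 08 as big → 0xc008
  opcode bits[15:11]=0x18: call/J
  [10:0] imm=8 = $8
  target = base 0xb2ac + off 0x02 + 2 + imm 8 = 0xb2b8

0xb2b8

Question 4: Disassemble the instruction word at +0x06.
sum R4, R2

@+06  big-endian(04 40) = 0x0440
  opcode bits[15:11]=0x0: sum/RR
  [10:8] rd=4 = R4
  [7:5] rs=2 = R2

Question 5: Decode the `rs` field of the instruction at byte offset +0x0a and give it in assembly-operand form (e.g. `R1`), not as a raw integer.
off 0x0a: read f6 60 as big → 0xf660
  top 5b → 0x1e → bor [RR]
  [10:8] rd=6 = R6
  [7:5] rs=3 = R3

R3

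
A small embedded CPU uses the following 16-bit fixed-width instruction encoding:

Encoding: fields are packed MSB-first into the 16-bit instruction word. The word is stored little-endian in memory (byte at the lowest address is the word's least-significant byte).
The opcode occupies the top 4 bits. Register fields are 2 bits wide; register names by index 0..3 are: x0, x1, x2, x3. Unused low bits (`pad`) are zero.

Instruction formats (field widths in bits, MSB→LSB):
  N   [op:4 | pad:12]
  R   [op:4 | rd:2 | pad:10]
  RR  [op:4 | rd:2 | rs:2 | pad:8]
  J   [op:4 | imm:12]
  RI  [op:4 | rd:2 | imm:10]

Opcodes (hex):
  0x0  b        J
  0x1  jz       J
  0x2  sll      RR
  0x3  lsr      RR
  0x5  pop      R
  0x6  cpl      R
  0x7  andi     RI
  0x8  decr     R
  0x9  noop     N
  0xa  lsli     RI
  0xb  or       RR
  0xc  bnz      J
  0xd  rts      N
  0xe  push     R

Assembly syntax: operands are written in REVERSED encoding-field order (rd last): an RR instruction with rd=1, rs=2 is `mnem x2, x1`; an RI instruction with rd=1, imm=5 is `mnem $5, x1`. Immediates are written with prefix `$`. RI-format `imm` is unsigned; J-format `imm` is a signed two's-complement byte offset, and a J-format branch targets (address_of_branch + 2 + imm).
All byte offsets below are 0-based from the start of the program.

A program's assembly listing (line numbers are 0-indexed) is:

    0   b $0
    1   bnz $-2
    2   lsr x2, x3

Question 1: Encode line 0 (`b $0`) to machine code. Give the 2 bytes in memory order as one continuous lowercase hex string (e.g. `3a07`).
0000

0. b fields op=0x0:4|imm=0:12 → word 0000h → 00 00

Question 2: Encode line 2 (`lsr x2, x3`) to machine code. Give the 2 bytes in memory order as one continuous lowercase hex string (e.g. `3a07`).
003e

2. lsr fields op=0x3:4|rd=3:2|rs=2:2|pad=0:8 → word 3e00h → 00 3e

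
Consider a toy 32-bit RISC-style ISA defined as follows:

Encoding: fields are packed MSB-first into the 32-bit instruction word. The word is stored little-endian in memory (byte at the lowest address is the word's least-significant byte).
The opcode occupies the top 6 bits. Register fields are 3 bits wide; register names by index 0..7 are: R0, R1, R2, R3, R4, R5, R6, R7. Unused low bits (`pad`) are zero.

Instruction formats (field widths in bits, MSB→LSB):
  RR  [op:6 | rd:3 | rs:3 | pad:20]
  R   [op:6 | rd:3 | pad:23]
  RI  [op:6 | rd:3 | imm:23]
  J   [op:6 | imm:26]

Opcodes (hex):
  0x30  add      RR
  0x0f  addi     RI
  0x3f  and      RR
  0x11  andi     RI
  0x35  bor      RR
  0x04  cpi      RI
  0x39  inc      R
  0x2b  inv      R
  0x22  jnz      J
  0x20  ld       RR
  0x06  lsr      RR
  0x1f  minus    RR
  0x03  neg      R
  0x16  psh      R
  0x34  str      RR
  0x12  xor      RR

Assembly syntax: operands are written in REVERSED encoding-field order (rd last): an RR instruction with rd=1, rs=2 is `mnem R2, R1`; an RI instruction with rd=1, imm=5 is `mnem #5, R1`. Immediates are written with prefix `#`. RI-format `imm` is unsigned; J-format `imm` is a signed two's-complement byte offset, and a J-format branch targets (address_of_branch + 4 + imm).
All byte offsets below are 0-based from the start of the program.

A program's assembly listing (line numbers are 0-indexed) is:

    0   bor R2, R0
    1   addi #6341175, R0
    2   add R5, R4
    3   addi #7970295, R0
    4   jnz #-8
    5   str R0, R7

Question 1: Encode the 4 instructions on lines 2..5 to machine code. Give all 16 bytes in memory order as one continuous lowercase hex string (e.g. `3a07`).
L2: add op=0x30:6|rd=4:3|rs=5:3|pad=0:20 ⇒ 0xc2500000 ⇒ little 00 00 50 c2
L3: addi op=0xf:6|rd=0:3|imm=7970295:23 ⇒ 0x3c799df7 ⇒ little f7 9d 79 3c
L4: jnz op=0x22:6|imm=-8:26 ⇒ 0x8bfffff8 ⇒ little f8 ff ff 8b
L5: str op=0x34:6|rd=7:3|rs=0:3|pad=0:20 ⇒ 0xd3800000 ⇒ little 00 00 80 d3

000050c2f79d793cf8ffff8b000080d3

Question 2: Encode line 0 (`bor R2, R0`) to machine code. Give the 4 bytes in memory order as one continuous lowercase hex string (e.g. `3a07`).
line 0 (bor): pack op=0x35:6|rd=0:3|rs=2:3|pad=0:20 = 0xd4200000; little→ 00 00 20 d4

000020d4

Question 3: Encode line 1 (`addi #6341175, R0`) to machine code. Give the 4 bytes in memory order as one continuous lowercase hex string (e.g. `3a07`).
1. addi fields op=0xf:6|rd=0:3|imm=6341175:23 → word 3c60c237h → 37 c2 60 3c

37c2603c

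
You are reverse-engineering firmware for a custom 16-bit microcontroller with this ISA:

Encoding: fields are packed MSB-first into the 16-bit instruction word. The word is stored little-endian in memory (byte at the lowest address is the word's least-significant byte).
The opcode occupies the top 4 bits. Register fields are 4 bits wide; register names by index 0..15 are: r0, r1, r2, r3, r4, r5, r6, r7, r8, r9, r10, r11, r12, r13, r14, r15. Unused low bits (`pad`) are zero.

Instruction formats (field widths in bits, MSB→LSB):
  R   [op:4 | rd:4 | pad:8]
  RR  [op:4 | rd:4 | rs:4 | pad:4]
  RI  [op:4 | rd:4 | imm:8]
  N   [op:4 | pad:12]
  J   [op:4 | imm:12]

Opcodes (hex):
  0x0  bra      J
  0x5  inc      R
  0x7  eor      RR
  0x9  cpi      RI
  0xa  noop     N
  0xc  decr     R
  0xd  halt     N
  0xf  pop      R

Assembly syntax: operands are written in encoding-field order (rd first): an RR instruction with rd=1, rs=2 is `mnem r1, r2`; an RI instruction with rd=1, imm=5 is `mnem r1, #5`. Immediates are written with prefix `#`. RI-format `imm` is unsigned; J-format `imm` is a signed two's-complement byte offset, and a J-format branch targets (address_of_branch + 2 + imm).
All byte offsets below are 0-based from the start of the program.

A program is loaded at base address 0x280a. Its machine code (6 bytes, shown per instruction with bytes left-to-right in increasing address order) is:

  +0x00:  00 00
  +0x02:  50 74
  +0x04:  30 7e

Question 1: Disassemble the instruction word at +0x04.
off 0x04: read 30 7e as little → 0x7e30
  top 4b → 0x7 → eor [RR]
  rd@[11:8]=0xe ⇒ r14
  rs@[7:4]=0x3 ⇒ r3

eor r14, r3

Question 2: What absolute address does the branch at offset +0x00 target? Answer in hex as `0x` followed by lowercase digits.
0x280c

@+00  little-endian(00 00) = 0x0000
  opcode bits[15:12]=0x0: bra/J
  imm: (w>>0)&0xfff=0x0 → #0
  target = base 0x280a + off 0x00 + 2 + imm 0 = 0x280c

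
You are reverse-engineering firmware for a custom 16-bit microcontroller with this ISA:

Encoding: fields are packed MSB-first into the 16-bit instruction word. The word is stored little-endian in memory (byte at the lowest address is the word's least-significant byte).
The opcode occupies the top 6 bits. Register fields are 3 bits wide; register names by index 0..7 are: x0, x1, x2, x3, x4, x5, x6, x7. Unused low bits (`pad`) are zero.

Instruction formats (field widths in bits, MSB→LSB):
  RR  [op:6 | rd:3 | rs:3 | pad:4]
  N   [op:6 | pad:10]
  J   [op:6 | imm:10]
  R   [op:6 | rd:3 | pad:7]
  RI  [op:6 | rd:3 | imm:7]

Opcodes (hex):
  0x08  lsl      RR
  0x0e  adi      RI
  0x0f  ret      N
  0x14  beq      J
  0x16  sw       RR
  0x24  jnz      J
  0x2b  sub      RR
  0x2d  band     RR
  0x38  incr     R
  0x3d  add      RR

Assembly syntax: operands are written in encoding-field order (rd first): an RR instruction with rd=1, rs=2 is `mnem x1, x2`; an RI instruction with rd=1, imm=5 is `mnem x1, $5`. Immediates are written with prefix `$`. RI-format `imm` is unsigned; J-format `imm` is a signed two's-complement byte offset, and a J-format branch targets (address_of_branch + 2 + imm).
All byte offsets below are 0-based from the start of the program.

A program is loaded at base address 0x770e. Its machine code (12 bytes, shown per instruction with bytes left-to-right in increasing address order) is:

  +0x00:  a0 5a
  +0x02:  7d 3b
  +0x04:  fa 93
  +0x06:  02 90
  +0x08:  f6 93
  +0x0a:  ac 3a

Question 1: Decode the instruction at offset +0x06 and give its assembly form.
off 0x06: read 02 90 as little → 0x9002
  top 6b → 0x24 → jnz [J]
  imm: (w>>0)&0x3ff=0x2 → $2

jnz $2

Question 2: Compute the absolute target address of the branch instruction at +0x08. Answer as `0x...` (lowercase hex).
@+08  little-endian(f6 93) = 0x93f6
  op=0x93f6>>10=0x24 ⇒ jnz (J)
  imm: (w>>0)&0x3ff=0x3f6 (s10→-10) → $-10
  target = base 0x770e + off 0x08 + 2 + imm -10 = 0x770e

0x770e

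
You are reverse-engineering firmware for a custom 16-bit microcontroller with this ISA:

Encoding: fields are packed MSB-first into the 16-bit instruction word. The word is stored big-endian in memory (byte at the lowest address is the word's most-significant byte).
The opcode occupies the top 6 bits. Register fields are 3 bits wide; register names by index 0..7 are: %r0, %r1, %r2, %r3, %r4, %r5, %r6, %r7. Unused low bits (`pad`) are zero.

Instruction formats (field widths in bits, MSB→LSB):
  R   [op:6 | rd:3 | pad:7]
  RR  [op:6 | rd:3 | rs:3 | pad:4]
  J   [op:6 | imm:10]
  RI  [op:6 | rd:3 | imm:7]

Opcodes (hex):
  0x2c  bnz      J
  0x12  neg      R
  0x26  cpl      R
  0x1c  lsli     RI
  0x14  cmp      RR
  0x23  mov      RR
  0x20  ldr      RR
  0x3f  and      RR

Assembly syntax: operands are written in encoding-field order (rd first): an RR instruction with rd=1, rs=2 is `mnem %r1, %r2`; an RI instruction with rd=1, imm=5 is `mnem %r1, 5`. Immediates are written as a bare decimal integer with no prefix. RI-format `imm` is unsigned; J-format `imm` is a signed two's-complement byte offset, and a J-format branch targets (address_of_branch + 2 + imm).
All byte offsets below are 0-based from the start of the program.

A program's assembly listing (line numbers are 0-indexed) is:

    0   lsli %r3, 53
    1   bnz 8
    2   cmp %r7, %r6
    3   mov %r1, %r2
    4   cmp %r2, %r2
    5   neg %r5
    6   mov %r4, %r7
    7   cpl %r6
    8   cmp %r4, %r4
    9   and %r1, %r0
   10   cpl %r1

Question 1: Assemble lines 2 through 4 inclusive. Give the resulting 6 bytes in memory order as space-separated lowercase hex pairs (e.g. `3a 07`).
53 e0 8c a0 51 20

2. cmp fields op=0x14:6|rd=7:3|rs=6:3|pad=0:4 → word 53e0h → 53 e0
3. mov fields op=0x23:6|rd=1:3|rs=2:3|pad=0:4 → word 8ca0h → 8c a0
4. cmp fields op=0x14:6|rd=2:3|rs=2:3|pad=0:4 → word 5120h → 51 20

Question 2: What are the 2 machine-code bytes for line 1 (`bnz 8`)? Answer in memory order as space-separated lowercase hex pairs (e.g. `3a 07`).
line 1 (bnz): pack op=0x2c:6|imm=8:10 = 0xb008; big→ b0 08

b0 08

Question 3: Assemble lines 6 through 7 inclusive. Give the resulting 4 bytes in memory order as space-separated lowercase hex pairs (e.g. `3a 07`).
8e 70 9b 00

6. mov fields op=0x23:6|rd=4:3|rs=7:3|pad=0:4 → word 8e70h → 8e 70
7. cpl fields op=0x26:6|rd=6:3|pad=0:7 → word 9b00h → 9b 00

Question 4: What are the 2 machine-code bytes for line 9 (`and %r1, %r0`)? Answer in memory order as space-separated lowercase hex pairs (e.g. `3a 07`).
fc 80

line 9 (and): pack op=0x3f:6|rd=1:3|rs=0:3|pad=0:4 = 0xfc80; big→ fc 80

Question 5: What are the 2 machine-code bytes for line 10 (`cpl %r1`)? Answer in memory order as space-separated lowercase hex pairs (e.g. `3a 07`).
L10: cpl op=0x26:6|rd=1:3|pad=0:7 ⇒ 0x9880 ⇒ big 98 80

98 80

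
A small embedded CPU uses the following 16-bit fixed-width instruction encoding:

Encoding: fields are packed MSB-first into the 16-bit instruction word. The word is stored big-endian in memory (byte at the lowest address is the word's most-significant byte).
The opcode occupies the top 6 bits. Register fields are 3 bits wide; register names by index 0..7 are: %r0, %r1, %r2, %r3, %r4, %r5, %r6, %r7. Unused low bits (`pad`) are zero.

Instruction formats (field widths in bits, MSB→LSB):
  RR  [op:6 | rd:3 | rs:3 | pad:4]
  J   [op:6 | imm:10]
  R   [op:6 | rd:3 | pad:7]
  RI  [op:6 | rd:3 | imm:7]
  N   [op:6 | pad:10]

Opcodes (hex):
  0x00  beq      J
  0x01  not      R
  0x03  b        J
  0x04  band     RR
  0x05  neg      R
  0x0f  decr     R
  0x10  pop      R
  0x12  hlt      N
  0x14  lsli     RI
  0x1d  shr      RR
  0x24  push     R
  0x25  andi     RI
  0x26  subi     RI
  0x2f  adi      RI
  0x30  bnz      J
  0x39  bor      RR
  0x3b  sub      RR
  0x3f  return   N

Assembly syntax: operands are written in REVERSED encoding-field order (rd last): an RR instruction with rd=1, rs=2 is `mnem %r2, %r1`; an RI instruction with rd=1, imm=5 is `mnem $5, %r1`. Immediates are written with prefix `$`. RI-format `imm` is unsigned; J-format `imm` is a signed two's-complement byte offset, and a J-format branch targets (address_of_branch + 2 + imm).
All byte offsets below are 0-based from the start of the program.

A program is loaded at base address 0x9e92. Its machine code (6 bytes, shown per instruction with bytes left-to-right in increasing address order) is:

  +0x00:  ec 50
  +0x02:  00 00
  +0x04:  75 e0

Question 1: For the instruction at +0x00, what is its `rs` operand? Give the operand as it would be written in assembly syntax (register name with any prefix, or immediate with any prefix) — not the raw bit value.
%r5

[00] ec 50 → 0xec50
  opcode bits[15:10]=0x3b: sub/RR
  rd@[9:7]=0x0 ⇒ %r0
  rs@[6:4]=0x5 ⇒ %r5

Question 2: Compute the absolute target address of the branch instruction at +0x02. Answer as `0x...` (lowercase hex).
0x9e96

[02] 00 00 → 0x0000
  op=0x0000>>10=0x0 ⇒ beq (J)
  imm: (w>>0)&0x3ff=0x0 → $0
  target = base 0x9e92 + off 0x02 + 2 + imm 0 = 0x9e96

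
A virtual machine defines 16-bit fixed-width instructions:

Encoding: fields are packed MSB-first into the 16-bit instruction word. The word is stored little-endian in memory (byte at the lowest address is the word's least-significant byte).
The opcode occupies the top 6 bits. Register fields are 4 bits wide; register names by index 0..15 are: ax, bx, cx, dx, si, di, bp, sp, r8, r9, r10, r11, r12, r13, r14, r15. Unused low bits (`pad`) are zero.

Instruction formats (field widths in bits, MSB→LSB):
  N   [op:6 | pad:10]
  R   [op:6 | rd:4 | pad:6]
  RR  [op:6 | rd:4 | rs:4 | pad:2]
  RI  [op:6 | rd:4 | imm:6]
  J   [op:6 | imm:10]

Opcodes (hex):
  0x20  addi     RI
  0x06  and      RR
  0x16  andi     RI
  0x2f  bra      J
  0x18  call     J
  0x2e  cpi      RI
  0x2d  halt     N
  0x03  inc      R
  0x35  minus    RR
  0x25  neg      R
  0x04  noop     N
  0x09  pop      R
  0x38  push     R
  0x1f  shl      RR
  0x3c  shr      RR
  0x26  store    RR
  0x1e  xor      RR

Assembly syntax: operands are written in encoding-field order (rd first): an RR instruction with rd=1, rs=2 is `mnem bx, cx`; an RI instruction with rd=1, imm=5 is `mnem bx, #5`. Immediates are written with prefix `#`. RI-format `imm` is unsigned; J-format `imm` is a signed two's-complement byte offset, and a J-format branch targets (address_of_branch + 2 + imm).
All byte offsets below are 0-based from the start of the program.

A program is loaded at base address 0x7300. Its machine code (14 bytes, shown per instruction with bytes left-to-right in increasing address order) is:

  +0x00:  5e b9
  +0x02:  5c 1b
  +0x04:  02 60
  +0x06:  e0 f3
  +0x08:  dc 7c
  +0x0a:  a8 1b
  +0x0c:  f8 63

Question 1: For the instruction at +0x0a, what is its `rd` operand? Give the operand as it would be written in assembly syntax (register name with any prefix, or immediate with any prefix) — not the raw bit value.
r14

@+0a  little-endian(a8 1b) = 0x1ba8
  op=0x1ba8>>10=0x6 ⇒ and (RR)
  rd: (w>>6)&0xf=0xe → r14
  rs: (w>>2)&0xf=0xa → r10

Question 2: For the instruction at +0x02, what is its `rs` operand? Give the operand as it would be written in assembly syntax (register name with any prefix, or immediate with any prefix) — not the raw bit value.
sp

off 0x02: read 5c 1b as little → 0x1b5c
  op=0x1b5c>>10=0x6 ⇒ and (RR)
  [9:6] rd=13 = r13
  [5:2] rs=7 = sp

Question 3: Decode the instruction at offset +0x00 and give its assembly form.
cpi di, #30

[00] 5e b9 → 0xb95e
  top 6b → 0x2e → cpi [RI]
  [9:6] rd=5 = di
  [5:0] imm=30 = #30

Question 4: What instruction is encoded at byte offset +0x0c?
@+0c  little-endian(f8 63) = 0x63f8
  top 6b → 0x18 → call [J]
  imm@[9:0]=0x3f8 (s10→-8) ⇒ #-8

call #-8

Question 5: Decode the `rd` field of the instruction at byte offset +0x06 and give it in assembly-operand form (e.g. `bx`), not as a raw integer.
r15

[06] e0 f3 → 0xf3e0
  op=0xf3e0>>10=0x3c ⇒ shr (RR)
  [9:6] rd=15 = r15
  [5:2] rs=8 = r8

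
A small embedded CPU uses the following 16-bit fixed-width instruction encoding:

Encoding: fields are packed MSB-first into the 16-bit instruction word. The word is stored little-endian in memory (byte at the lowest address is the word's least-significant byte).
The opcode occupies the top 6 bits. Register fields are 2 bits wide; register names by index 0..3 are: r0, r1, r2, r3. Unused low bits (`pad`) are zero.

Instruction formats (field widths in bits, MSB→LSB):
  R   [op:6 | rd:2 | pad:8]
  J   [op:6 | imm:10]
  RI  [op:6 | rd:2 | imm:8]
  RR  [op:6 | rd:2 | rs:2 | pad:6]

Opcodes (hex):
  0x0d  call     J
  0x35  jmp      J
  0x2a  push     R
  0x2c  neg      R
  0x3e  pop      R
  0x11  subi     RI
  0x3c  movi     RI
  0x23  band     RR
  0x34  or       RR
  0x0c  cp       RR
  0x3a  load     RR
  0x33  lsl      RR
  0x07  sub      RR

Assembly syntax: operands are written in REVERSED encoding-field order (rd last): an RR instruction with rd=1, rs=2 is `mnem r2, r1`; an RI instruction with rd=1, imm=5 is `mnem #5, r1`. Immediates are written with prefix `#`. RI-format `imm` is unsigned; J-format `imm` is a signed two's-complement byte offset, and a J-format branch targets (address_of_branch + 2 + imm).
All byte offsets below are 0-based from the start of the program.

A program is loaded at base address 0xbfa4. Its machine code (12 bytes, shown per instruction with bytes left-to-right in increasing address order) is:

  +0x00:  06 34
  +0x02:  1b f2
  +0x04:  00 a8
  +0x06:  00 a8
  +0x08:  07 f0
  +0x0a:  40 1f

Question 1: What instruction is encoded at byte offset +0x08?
movi #7, r0

@+08  little-endian(07 f0) = 0xf007
  op=0xf007>>10=0x3c ⇒ movi (RI)
  rd: (w>>8)&0x3=0x0 → r0
  imm: (w>>0)&0xff=0x7 → #7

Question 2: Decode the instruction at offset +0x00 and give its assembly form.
[00] 06 34 → 0x3406
  top 6b → 0xd → call [J]
  [9:0] imm=6 = #6

call #6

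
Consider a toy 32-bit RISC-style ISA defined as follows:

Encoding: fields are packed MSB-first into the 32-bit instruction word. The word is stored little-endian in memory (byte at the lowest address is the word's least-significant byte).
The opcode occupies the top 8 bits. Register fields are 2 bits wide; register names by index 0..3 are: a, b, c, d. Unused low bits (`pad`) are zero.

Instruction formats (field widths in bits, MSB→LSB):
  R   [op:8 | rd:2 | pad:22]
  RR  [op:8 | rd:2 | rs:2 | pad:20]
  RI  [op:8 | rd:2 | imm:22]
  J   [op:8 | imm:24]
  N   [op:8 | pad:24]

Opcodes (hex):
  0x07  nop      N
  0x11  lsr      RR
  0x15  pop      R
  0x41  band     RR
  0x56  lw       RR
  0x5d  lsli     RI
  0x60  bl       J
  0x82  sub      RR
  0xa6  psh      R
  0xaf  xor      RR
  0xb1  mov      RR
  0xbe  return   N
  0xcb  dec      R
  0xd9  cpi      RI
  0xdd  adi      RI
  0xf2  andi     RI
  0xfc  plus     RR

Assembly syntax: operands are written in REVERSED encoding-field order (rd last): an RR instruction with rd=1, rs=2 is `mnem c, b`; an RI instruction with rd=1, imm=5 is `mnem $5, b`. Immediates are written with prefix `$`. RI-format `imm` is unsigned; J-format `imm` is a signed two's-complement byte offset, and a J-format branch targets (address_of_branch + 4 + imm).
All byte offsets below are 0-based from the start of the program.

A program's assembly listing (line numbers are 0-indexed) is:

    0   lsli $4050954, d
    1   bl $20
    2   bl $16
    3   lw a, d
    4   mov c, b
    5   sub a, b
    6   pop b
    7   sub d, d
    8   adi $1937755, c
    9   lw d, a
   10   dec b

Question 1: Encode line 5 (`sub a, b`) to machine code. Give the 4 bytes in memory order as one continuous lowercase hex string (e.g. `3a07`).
line 5 (sub): pack op=0x82:8|rd=1:2|rs=0:2|pad=0:20 = 0x82400000; little→ 00 00 40 82

00004082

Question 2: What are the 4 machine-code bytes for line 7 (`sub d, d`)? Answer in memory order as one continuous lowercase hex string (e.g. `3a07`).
0000f082

L7: sub op=0x82:8|rd=3:2|rs=3:2|pad=0:20 ⇒ 0x82f00000 ⇒ little 00 00 f0 82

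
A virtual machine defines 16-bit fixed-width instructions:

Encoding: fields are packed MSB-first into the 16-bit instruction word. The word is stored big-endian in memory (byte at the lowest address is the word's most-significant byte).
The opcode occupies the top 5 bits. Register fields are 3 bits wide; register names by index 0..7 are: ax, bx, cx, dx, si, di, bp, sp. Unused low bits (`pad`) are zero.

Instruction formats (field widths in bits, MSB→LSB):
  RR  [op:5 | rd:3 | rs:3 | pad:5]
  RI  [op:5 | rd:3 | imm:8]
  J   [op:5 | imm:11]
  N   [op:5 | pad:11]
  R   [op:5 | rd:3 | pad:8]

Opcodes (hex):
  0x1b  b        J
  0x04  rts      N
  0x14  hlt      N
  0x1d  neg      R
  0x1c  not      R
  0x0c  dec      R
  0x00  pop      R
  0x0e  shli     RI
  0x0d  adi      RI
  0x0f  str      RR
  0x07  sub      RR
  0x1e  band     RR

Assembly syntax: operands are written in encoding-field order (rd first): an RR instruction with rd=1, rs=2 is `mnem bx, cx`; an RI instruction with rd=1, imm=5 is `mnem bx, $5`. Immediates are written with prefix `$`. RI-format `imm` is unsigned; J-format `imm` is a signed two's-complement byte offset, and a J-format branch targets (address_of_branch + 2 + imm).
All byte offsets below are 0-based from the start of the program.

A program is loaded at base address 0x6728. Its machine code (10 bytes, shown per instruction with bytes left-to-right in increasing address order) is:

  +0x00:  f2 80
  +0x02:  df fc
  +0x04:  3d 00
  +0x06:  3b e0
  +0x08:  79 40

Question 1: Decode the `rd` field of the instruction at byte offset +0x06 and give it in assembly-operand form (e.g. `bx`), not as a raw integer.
@+06  big-endian(3b e0) = 0x3be0
  op=0x3be0>>11=0x7 ⇒ sub (RR)
  rd: (w>>8)&0x7=0x3 → dx
  rs: (w>>5)&0x7=0x7 → sp

dx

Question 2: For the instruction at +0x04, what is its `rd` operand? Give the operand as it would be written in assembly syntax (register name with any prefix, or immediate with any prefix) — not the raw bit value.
di

+0x04: 3d 00 ⇒ word 0x3d00 (big)
  top 5b → 0x7 → sub [RR]
  [10:8] rd=5 = di
  [7:5] rs=0 = ax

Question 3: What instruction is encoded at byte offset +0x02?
b $-4

[02] df fc → 0xdffc
  op=0xdffc>>11=0x1b ⇒ b (J)
  [10:0] imm=2044 (s11→-4) = $-4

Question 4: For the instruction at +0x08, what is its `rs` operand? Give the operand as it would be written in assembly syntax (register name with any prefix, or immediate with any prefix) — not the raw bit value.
@+08  big-endian(79 40) = 0x7940
  opcode bits[15:11]=0xf: str/RR
  rd: (w>>8)&0x7=0x1 → bx
  rs: (w>>5)&0x7=0x2 → cx

cx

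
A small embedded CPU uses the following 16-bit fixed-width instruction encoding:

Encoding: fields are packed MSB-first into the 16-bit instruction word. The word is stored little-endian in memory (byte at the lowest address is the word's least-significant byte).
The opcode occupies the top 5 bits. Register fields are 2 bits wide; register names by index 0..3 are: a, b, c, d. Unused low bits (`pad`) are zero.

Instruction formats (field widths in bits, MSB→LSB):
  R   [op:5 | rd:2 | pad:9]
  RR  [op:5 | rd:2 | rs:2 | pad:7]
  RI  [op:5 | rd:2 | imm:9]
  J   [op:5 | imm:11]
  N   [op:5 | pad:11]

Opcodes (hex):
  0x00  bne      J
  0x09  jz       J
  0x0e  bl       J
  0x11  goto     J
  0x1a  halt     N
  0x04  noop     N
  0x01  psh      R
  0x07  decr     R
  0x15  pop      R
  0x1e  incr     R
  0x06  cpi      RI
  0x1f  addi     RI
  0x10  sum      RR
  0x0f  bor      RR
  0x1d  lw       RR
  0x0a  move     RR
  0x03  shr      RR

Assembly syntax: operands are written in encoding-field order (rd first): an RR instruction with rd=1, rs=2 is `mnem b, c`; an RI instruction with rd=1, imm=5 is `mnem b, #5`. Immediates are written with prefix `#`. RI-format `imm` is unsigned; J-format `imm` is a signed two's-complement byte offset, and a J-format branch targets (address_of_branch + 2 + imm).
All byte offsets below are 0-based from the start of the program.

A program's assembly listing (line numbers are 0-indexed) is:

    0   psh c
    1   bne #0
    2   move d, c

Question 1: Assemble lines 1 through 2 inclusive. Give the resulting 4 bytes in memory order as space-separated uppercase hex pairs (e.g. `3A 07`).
1. bne fields op=0x0:5|imm=0:11 → word 0000h → 00 00
2. move fields op=0xa:5|rd=3:2|rs=2:2|pad=0:7 → word 5700h → 00 57

00 00 00 57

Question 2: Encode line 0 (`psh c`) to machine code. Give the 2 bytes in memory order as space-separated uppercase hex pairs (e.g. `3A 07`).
00 0C

0. psh fields op=0x1:5|rd=2:2|pad=0:9 → word 0c00h → 00 0c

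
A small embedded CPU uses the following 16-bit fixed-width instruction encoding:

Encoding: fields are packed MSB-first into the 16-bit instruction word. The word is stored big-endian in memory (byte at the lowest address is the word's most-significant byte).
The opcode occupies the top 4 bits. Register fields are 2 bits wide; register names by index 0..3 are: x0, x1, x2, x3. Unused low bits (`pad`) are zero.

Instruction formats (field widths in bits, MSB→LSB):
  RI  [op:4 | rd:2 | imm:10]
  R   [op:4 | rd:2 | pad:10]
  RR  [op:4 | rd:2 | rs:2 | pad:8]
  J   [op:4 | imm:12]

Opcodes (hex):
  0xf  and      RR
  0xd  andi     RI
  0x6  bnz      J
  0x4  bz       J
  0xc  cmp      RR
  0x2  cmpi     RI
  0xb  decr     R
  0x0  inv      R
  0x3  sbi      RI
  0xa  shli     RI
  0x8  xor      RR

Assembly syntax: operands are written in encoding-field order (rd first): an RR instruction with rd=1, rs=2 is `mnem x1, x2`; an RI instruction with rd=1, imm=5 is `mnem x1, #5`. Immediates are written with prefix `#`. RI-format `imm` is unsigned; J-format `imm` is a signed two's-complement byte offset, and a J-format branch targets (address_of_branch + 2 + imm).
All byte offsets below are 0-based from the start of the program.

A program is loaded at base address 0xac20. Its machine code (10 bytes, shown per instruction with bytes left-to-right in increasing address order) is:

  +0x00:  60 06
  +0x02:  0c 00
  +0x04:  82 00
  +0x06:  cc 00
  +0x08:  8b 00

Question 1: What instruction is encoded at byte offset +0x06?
cmp x3, x0

@+06  big-endian(cc 00) = 0xcc00
  op=0xcc00>>12=0xc ⇒ cmp (RR)
  rd@[11:10]=0x3 ⇒ x3
  rs@[9:8]=0x0 ⇒ x0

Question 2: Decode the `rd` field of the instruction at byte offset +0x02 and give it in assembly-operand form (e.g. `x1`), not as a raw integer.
x3

+0x02: 0c 00 ⇒ word 0x0c00 (big)
  opcode bits[15:12]=0x0: inv/R
  [11:10] rd=3 = x3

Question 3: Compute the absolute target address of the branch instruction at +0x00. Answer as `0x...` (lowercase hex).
0xac28

@+00  big-endian(60 06) = 0x6006
  opcode bits[15:12]=0x6: bnz/J
  [11:0] imm=6 = #6
  target = base 0xac20 + off 0x00 + 2 + imm 6 = 0xac28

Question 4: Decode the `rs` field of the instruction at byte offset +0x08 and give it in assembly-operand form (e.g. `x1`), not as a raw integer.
x3

+0x08: 8b 00 ⇒ word 0x8b00 (big)
  top 4b → 0x8 → xor [RR]
  rd@[11:10]=0x2 ⇒ x2
  rs@[9:8]=0x3 ⇒ x3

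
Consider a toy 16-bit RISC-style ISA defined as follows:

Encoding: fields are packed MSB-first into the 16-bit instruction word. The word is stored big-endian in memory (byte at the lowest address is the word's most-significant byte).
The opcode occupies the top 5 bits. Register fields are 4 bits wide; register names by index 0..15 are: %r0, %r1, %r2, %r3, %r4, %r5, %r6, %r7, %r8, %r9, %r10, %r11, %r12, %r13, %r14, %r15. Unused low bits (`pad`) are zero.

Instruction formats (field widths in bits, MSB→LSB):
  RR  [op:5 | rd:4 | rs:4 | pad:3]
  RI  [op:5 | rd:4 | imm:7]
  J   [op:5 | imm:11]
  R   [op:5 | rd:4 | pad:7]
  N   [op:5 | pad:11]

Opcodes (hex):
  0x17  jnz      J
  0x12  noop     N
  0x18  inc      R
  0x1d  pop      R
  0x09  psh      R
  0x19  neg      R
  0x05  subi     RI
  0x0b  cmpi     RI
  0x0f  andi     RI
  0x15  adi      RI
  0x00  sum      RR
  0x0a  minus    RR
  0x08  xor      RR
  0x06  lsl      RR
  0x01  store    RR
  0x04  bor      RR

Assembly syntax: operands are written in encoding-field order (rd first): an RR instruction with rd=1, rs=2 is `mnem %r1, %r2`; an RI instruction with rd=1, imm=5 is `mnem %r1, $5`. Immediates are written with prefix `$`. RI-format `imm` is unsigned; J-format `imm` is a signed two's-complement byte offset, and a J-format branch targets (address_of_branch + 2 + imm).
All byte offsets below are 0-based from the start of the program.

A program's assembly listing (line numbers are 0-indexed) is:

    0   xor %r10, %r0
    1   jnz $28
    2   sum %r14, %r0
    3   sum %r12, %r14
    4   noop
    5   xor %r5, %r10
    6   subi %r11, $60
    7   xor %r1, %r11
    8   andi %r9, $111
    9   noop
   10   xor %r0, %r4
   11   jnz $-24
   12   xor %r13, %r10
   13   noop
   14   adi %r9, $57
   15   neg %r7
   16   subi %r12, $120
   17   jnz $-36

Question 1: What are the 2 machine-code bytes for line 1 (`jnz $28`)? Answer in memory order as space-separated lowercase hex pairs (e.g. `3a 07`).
L1: jnz op=0x17:5|imm=28:11 ⇒ 0xb81c ⇒ big b8 1c

b8 1c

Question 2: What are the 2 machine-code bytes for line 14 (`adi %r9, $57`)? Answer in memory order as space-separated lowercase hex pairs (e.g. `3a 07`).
14. adi fields op=0x15:5|rd=9:4|imm=57:7 → word acb9h → ac b9

ac b9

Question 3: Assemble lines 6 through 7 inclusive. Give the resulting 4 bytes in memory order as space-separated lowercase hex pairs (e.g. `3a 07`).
6. subi fields op=0x5:5|rd=11:4|imm=60:7 → word 2dbch → 2d bc
7. xor fields op=0x8:5|rd=1:4|rs=11:4|pad=0:3 → word 40d8h → 40 d8

2d bc 40 d8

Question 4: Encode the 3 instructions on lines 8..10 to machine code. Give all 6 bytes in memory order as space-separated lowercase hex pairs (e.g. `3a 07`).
8. andi fields op=0xf:5|rd=9:4|imm=111:7 → word 7cefh → 7c ef
9. noop fields op=0x12:5|pad=0:11 → word 9000h → 90 00
10. xor fields op=0x8:5|rd=0:4|rs=4:4|pad=0:3 → word 4020h → 40 20

7c ef 90 00 40 20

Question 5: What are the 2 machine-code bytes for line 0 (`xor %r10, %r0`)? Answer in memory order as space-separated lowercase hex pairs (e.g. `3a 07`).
0. xor fields op=0x8:5|rd=10:4|rs=0:4|pad=0:3 → word 4500h → 45 00

45 00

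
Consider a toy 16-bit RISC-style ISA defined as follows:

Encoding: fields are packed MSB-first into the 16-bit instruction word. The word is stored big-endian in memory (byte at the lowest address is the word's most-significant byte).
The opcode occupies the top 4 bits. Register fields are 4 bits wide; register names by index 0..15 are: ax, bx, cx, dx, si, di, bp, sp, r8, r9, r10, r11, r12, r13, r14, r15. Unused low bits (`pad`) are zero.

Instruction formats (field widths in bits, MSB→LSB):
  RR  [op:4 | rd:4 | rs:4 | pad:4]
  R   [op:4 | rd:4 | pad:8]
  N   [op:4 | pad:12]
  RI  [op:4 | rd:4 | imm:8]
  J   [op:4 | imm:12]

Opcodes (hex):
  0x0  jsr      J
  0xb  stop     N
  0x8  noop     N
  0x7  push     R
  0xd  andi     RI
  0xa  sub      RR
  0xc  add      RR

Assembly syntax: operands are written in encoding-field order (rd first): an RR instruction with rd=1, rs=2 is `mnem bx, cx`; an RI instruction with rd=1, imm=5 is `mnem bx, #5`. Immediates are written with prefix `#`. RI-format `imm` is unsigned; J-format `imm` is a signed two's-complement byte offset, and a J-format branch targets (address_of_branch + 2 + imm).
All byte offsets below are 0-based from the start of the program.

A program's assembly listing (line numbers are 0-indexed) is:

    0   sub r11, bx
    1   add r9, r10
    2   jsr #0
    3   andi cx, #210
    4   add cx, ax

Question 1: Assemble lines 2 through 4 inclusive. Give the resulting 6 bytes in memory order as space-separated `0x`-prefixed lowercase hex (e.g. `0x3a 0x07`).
0x00 0x00 0xd2 0xd2 0xc2 0x00

line 2 (jsr): pack op=0x0:4|imm=0:12 = 0x0000; big→ 00 00
line 3 (andi): pack op=0xd:4|rd=2:4|imm=210:8 = 0xd2d2; big→ d2 d2
line 4 (add): pack op=0xc:4|rd=2:4|rs=0:4|pad=0:4 = 0xc200; big→ c2 00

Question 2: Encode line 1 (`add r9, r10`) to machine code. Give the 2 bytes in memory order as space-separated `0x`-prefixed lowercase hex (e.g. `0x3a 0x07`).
0xc9 0xa0

1. add fields op=0xc:4|rd=9:4|rs=10:4|pad=0:4 → word c9a0h → c9 a0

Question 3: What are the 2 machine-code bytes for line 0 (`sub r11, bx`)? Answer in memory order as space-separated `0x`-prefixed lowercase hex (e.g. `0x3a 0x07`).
0xab 0x10

0. sub fields op=0xa:4|rd=11:4|rs=1:4|pad=0:4 → word ab10h → ab 10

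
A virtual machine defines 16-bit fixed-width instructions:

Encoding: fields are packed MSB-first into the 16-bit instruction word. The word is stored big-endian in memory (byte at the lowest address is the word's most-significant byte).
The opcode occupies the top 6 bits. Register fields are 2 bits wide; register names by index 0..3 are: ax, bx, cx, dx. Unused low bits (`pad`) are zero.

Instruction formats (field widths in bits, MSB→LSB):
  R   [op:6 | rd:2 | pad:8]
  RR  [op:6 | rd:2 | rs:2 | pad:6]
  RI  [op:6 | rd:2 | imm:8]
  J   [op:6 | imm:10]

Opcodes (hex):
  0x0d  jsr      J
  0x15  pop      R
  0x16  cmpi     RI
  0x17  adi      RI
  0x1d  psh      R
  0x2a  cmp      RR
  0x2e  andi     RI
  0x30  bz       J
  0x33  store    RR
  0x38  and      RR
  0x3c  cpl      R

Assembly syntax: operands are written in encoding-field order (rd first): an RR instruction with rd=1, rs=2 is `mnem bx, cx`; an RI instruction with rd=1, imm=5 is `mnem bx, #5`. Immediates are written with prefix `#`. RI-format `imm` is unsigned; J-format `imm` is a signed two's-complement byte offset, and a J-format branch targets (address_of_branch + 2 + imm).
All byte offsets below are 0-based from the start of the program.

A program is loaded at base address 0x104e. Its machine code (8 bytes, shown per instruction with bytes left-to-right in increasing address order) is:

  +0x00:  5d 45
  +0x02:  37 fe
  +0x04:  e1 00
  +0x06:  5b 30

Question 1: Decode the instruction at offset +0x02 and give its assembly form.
jsr #-2

[02] 37 fe → 0x37fe
  opcode bits[15:10]=0xd: jsr/J
  imm@[9:0]=0x3fe (s10→-2) ⇒ #-2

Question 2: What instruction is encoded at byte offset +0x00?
@+00  big-endian(5d 45) = 0x5d45
  op=0x5d45>>10=0x17 ⇒ adi (RI)
  [9:8] rd=1 = bx
  [7:0] imm=69 = #69

adi bx, #69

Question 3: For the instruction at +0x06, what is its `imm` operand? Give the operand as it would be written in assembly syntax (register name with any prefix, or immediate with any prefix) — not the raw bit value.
off 0x06: read 5b 30 as big → 0x5b30
  top 6b → 0x16 → cmpi [RI]
  rd@[9:8]=0x3 ⇒ dx
  imm@[7:0]=0x30 ⇒ #48

#48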